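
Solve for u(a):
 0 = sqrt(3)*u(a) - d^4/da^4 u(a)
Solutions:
 u(a) = C1*exp(-3^(1/8)*a) + C2*exp(3^(1/8)*a) + C3*sin(3^(1/8)*a) + C4*cos(3^(1/8)*a)


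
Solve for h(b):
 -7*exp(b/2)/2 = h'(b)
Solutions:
 h(b) = C1 - 7*exp(b/2)


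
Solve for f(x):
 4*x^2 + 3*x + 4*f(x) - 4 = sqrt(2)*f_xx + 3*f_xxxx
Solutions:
 f(x) = C1*exp(-2^(3/4)*sqrt(3)*x/3) + C2*exp(2^(3/4)*sqrt(3)*x/3) + C3*sin(2^(1/4)*x) + C4*cos(2^(1/4)*x) - x^2 - 3*x/4 - sqrt(2)/2 + 1


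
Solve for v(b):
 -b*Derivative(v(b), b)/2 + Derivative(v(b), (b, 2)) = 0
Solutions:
 v(b) = C1 + C2*erfi(b/2)


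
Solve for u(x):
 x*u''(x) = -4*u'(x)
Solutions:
 u(x) = C1 + C2/x^3


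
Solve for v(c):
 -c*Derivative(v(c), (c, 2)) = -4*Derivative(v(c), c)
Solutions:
 v(c) = C1 + C2*c^5


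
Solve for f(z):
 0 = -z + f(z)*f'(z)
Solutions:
 f(z) = -sqrt(C1 + z^2)
 f(z) = sqrt(C1 + z^2)


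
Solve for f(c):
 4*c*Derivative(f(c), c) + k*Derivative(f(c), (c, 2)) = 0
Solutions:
 f(c) = C1 + C2*sqrt(k)*erf(sqrt(2)*c*sqrt(1/k))


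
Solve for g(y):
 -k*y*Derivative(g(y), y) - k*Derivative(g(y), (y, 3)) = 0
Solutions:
 g(y) = C1 + Integral(C2*airyai(-y) + C3*airybi(-y), y)


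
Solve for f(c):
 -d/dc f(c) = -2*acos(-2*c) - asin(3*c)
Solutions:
 f(c) = C1 + 2*c*acos(-2*c) + c*asin(3*c) + sqrt(1 - 9*c^2)/3 + sqrt(1 - 4*c^2)


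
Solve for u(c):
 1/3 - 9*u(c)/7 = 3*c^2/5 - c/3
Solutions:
 u(c) = -7*c^2/15 + 7*c/27 + 7/27


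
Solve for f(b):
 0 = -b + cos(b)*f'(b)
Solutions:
 f(b) = C1 + Integral(b/cos(b), b)


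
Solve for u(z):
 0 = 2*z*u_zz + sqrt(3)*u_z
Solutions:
 u(z) = C1 + C2*z^(1 - sqrt(3)/2)


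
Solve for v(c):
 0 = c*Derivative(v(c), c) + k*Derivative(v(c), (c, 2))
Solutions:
 v(c) = C1 + C2*sqrt(k)*erf(sqrt(2)*c*sqrt(1/k)/2)


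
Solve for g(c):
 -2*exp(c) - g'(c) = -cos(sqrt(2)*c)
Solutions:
 g(c) = C1 - 2*exp(c) + sqrt(2)*sin(sqrt(2)*c)/2


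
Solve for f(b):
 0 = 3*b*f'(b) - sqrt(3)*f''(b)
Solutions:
 f(b) = C1 + C2*erfi(sqrt(2)*3^(1/4)*b/2)


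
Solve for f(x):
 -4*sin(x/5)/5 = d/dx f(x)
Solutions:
 f(x) = C1 + 4*cos(x/5)


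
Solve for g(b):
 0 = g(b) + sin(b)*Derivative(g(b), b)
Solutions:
 g(b) = C1*sqrt(cos(b) + 1)/sqrt(cos(b) - 1)


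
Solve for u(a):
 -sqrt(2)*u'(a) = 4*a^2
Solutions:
 u(a) = C1 - 2*sqrt(2)*a^3/3


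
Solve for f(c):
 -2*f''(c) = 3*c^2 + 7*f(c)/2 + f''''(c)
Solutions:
 f(c) = -6*c^2/7 + (C1*sin(2^(3/4)*7^(1/4)*c*cos(atan(sqrt(10)/2)/2)/2) + C2*cos(2^(3/4)*7^(1/4)*c*cos(atan(sqrt(10)/2)/2)/2))*exp(-2^(3/4)*7^(1/4)*c*sin(atan(sqrt(10)/2)/2)/2) + (C3*sin(2^(3/4)*7^(1/4)*c*cos(atan(sqrt(10)/2)/2)/2) + C4*cos(2^(3/4)*7^(1/4)*c*cos(atan(sqrt(10)/2)/2)/2))*exp(2^(3/4)*7^(1/4)*c*sin(atan(sqrt(10)/2)/2)/2) + 48/49


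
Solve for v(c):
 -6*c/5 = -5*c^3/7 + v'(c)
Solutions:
 v(c) = C1 + 5*c^4/28 - 3*c^2/5


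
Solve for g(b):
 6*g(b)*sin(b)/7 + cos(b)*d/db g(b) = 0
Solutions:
 g(b) = C1*cos(b)^(6/7)


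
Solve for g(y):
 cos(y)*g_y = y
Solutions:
 g(y) = C1 + Integral(y/cos(y), y)


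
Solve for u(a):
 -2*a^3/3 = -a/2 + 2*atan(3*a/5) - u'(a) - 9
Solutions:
 u(a) = C1 + a^4/6 - a^2/4 + 2*a*atan(3*a/5) - 9*a - 5*log(9*a^2 + 25)/3


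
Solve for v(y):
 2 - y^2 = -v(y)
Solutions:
 v(y) = y^2 - 2


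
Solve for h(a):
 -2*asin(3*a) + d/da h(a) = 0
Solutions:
 h(a) = C1 + 2*a*asin(3*a) + 2*sqrt(1 - 9*a^2)/3


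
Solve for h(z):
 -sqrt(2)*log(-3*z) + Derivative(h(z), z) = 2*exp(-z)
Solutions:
 h(z) = C1 + sqrt(2)*z*log(-z) + sqrt(2)*z*(-1 + log(3)) - 2*exp(-z)


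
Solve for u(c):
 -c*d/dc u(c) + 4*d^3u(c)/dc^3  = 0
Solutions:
 u(c) = C1 + Integral(C2*airyai(2^(1/3)*c/2) + C3*airybi(2^(1/3)*c/2), c)


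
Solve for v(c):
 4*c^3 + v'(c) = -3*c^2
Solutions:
 v(c) = C1 - c^4 - c^3


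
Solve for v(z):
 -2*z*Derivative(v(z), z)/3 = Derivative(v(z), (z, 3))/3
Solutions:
 v(z) = C1 + Integral(C2*airyai(-2^(1/3)*z) + C3*airybi(-2^(1/3)*z), z)


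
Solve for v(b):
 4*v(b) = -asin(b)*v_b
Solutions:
 v(b) = C1*exp(-4*Integral(1/asin(b), b))


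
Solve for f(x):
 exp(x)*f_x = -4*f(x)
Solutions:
 f(x) = C1*exp(4*exp(-x))


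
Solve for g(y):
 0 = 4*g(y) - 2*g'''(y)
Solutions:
 g(y) = C3*exp(2^(1/3)*y) + (C1*sin(2^(1/3)*sqrt(3)*y/2) + C2*cos(2^(1/3)*sqrt(3)*y/2))*exp(-2^(1/3)*y/2)


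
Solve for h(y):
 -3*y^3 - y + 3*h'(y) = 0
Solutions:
 h(y) = C1 + y^4/4 + y^2/6


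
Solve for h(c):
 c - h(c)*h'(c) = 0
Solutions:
 h(c) = -sqrt(C1 + c^2)
 h(c) = sqrt(C1 + c^2)


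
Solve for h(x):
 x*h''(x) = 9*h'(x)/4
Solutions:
 h(x) = C1 + C2*x^(13/4)


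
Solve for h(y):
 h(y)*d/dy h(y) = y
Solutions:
 h(y) = -sqrt(C1 + y^2)
 h(y) = sqrt(C1 + y^2)


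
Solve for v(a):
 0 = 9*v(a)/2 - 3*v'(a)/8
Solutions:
 v(a) = C1*exp(12*a)


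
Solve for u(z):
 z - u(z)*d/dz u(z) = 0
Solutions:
 u(z) = -sqrt(C1 + z^2)
 u(z) = sqrt(C1 + z^2)


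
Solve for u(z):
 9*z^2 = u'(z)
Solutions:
 u(z) = C1 + 3*z^3


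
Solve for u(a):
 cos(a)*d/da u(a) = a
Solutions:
 u(a) = C1 + Integral(a/cos(a), a)


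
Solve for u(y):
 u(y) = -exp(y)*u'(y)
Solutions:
 u(y) = C1*exp(exp(-y))


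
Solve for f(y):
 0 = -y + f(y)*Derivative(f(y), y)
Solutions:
 f(y) = -sqrt(C1 + y^2)
 f(y) = sqrt(C1 + y^2)


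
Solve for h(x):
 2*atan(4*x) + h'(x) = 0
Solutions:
 h(x) = C1 - 2*x*atan(4*x) + log(16*x^2 + 1)/4


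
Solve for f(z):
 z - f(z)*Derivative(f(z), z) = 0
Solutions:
 f(z) = -sqrt(C1 + z^2)
 f(z) = sqrt(C1 + z^2)


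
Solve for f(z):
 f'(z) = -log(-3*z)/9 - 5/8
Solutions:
 f(z) = C1 - z*log(-z)/9 + z*(-37 - 8*log(3))/72


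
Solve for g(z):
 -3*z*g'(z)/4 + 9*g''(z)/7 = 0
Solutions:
 g(z) = C1 + C2*erfi(sqrt(42)*z/12)


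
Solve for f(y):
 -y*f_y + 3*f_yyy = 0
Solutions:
 f(y) = C1 + Integral(C2*airyai(3^(2/3)*y/3) + C3*airybi(3^(2/3)*y/3), y)


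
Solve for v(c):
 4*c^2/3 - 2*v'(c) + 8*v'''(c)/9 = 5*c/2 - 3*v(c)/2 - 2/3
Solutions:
 v(c) = C1*exp(6^(1/3)*c*(2*6^(1/3)/(sqrt(33) + 9)^(1/3) + (sqrt(33) + 9)^(1/3))/8)*sin(2^(1/3)*3^(1/6)*c*(-3^(2/3)*(sqrt(33) + 9)^(1/3) + 6*2^(1/3)/(sqrt(33) + 9)^(1/3))/8) + C2*exp(6^(1/3)*c*(2*6^(1/3)/(sqrt(33) + 9)^(1/3) + (sqrt(33) + 9)^(1/3))/8)*cos(2^(1/3)*3^(1/6)*c*(-3^(2/3)*(sqrt(33) + 9)^(1/3) + 6*2^(1/3)/(sqrt(33) + 9)^(1/3))/8) + C3*exp(-6^(1/3)*c*(2*6^(1/3)/(sqrt(33) + 9)^(1/3) + (sqrt(33) + 9)^(1/3))/4) - 8*c^2/9 - 19*c/27 - 112/81


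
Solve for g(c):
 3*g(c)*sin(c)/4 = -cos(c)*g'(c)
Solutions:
 g(c) = C1*cos(c)^(3/4)


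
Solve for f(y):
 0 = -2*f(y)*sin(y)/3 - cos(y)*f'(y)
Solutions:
 f(y) = C1*cos(y)^(2/3)


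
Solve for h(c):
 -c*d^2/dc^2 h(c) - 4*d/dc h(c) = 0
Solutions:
 h(c) = C1 + C2/c^3


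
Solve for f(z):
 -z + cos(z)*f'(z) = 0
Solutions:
 f(z) = C1 + Integral(z/cos(z), z)


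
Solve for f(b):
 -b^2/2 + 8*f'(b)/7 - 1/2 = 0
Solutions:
 f(b) = C1 + 7*b^3/48 + 7*b/16


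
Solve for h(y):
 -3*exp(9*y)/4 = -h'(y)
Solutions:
 h(y) = C1 + exp(9*y)/12


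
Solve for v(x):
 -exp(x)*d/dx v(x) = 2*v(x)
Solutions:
 v(x) = C1*exp(2*exp(-x))


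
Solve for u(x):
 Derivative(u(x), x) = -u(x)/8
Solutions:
 u(x) = C1*exp(-x/8)


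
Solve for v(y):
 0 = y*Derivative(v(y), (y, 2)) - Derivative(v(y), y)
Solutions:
 v(y) = C1 + C2*y^2


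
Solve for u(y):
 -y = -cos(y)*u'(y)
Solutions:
 u(y) = C1 + Integral(y/cos(y), y)


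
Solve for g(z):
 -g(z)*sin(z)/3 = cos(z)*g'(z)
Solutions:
 g(z) = C1*cos(z)^(1/3)


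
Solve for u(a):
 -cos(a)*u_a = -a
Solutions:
 u(a) = C1 + Integral(a/cos(a), a)


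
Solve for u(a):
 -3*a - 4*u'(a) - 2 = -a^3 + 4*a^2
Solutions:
 u(a) = C1 + a^4/16 - a^3/3 - 3*a^2/8 - a/2


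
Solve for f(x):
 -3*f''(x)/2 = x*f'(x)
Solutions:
 f(x) = C1 + C2*erf(sqrt(3)*x/3)


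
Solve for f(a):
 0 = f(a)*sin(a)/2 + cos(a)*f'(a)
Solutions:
 f(a) = C1*sqrt(cos(a))


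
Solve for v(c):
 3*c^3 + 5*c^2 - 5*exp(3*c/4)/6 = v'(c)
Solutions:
 v(c) = C1 + 3*c^4/4 + 5*c^3/3 - 10*exp(3*c/4)/9


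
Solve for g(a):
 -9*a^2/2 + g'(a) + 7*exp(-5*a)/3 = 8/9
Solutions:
 g(a) = C1 + 3*a^3/2 + 8*a/9 + 7*exp(-5*a)/15


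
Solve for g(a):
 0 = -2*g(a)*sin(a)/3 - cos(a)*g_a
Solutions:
 g(a) = C1*cos(a)^(2/3)


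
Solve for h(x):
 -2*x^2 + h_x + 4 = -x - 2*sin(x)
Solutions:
 h(x) = C1 + 2*x^3/3 - x^2/2 - 4*x + 2*cos(x)


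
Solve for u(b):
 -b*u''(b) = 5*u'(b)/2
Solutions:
 u(b) = C1 + C2/b^(3/2)


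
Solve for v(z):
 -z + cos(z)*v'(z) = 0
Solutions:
 v(z) = C1 + Integral(z/cos(z), z)


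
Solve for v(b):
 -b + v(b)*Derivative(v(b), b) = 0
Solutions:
 v(b) = -sqrt(C1 + b^2)
 v(b) = sqrt(C1 + b^2)


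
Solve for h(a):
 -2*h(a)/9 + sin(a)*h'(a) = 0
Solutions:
 h(a) = C1*(cos(a) - 1)^(1/9)/(cos(a) + 1)^(1/9)


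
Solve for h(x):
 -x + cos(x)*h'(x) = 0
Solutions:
 h(x) = C1 + Integral(x/cos(x), x)


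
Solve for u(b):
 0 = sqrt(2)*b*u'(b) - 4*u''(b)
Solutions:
 u(b) = C1 + C2*erfi(2^(3/4)*b/4)


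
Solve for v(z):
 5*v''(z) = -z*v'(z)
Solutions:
 v(z) = C1 + C2*erf(sqrt(10)*z/10)


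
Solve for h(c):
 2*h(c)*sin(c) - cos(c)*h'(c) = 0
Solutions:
 h(c) = C1/cos(c)^2


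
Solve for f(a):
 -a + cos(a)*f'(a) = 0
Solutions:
 f(a) = C1 + Integral(a/cos(a), a)


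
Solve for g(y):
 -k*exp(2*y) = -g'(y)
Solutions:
 g(y) = C1 + k*exp(2*y)/2


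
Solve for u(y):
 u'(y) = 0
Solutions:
 u(y) = C1


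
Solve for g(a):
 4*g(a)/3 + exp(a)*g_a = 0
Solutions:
 g(a) = C1*exp(4*exp(-a)/3)


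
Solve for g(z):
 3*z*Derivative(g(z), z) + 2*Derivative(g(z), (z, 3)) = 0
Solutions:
 g(z) = C1 + Integral(C2*airyai(-2^(2/3)*3^(1/3)*z/2) + C3*airybi(-2^(2/3)*3^(1/3)*z/2), z)


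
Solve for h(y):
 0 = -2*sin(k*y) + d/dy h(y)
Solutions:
 h(y) = C1 - 2*cos(k*y)/k


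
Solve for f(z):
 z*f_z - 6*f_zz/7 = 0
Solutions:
 f(z) = C1 + C2*erfi(sqrt(21)*z/6)


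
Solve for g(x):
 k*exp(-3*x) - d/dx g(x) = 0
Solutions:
 g(x) = C1 - k*exp(-3*x)/3


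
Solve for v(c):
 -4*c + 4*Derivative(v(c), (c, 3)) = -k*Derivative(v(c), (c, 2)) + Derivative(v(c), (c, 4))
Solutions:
 v(c) = C1 + C2*c + C3*exp(c*(2 - sqrt(k + 4))) + C4*exp(c*(sqrt(k + 4) + 2)) + 2*c^3/(3*k) - 8*c^2/k^2


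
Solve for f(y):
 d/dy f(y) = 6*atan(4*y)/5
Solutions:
 f(y) = C1 + 6*y*atan(4*y)/5 - 3*log(16*y^2 + 1)/20


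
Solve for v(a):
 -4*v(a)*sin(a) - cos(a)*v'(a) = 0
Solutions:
 v(a) = C1*cos(a)^4


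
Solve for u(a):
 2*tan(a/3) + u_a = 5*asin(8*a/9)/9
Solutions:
 u(a) = C1 + 5*a*asin(8*a/9)/9 + 5*sqrt(81 - 64*a^2)/72 + 6*log(cos(a/3))


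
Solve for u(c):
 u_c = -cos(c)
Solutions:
 u(c) = C1 - sin(c)


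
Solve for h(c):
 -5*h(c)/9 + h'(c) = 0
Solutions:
 h(c) = C1*exp(5*c/9)


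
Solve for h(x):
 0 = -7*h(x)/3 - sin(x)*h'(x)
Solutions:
 h(x) = C1*(cos(x) + 1)^(7/6)/(cos(x) - 1)^(7/6)


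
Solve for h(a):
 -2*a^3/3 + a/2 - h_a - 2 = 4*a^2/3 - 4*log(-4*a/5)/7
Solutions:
 h(a) = C1 - a^4/6 - 4*a^3/9 + a^2/4 + 4*a*log(-a)/7 + 2*a*(-9 - 2*log(5) + 4*log(2))/7


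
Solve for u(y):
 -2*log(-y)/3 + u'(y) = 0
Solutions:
 u(y) = C1 + 2*y*log(-y)/3 - 2*y/3


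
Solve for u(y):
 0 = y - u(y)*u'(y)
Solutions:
 u(y) = -sqrt(C1 + y^2)
 u(y) = sqrt(C1 + y^2)


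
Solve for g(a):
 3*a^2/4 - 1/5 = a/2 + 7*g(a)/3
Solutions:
 g(a) = 9*a^2/28 - 3*a/14 - 3/35


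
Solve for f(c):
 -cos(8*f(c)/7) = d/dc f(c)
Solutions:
 c - 7*log(sin(8*f(c)/7) - 1)/16 + 7*log(sin(8*f(c)/7) + 1)/16 = C1


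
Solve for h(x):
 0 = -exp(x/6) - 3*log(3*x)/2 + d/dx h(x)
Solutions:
 h(x) = C1 + 3*x*log(x)/2 + 3*x*(-1 + log(3))/2 + 6*exp(x/6)


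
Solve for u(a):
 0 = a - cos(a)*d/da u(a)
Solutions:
 u(a) = C1 + Integral(a/cos(a), a)


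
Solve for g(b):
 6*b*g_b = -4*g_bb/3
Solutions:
 g(b) = C1 + C2*erf(3*b/2)


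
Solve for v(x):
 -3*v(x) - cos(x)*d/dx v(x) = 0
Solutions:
 v(x) = C1*(sin(x) - 1)^(3/2)/(sin(x) + 1)^(3/2)


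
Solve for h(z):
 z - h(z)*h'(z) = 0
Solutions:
 h(z) = -sqrt(C1 + z^2)
 h(z) = sqrt(C1 + z^2)


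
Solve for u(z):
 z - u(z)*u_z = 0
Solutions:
 u(z) = -sqrt(C1 + z^2)
 u(z) = sqrt(C1 + z^2)


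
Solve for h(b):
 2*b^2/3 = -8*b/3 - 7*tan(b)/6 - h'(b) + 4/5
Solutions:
 h(b) = C1 - 2*b^3/9 - 4*b^2/3 + 4*b/5 + 7*log(cos(b))/6


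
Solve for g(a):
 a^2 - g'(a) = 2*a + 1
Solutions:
 g(a) = C1 + a^3/3 - a^2 - a


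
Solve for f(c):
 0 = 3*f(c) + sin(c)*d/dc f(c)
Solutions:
 f(c) = C1*(cos(c) + 1)^(3/2)/(cos(c) - 1)^(3/2)


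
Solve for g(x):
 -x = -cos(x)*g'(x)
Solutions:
 g(x) = C1 + Integral(x/cos(x), x)


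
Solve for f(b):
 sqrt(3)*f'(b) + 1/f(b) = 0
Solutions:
 f(b) = -sqrt(C1 - 6*sqrt(3)*b)/3
 f(b) = sqrt(C1 - 6*sqrt(3)*b)/3


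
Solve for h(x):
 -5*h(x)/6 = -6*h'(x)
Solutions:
 h(x) = C1*exp(5*x/36)


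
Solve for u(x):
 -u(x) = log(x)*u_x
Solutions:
 u(x) = C1*exp(-li(x))


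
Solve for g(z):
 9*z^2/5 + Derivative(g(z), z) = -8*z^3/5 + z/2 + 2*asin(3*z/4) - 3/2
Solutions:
 g(z) = C1 - 2*z^4/5 - 3*z^3/5 + z^2/4 + 2*z*asin(3*z/4) - 3*z/2 + 2*sqrt(16 - 9*z^2)/3


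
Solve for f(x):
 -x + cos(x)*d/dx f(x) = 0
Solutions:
 f(x) = C1 + Integral(x/cos(x), x)


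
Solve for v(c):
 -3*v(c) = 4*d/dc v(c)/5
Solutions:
 v(c) = C1*exp(-15*c/4)


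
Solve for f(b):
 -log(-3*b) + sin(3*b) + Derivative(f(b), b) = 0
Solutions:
 f(b) = C1 + b*log(-b) - b + b*log(3) + cos(3*b)/3


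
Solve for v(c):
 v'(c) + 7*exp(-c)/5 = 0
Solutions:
 v(c) = C1 + 7*exp(-c)/5


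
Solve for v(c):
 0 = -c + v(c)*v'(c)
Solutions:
 v(c) = -sqrt(C1 + c^2)
 v(c) = sqrt(C1 + c^2)


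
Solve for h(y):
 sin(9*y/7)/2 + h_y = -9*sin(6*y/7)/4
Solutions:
 h(y) = C1 + 21*cos(6*y/7)/8 + 7*cos(9*y/7)/18


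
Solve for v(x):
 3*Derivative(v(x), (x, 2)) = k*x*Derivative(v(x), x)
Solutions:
 v(x) = Piecewise((-sqrt(6)*sqrt(pi)*C1*erf(sqrt(6)*x*sqrt(-k)/6)/(2*sqrt(-k)) - C2, (k > 0) | (k < 0)), (-C1*x - C2, True))


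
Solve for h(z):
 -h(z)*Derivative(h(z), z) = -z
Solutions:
 h(z) = -sqrt(C1 + z^2)
 h(z) = sqrt(C1 + z^2)


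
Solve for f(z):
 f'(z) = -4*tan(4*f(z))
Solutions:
 f(z) = -asin(C1*exp(-16*z))/4 + pi/4
 f(z) = asin(C1*exp(-16*z))/4


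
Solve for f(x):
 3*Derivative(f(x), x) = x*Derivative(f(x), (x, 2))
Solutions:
 f(x) = C1 + C2*x^4


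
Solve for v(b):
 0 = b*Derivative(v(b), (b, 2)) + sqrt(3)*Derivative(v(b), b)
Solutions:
 v(b) = C1 + C2*b^(1 - sqrt(3))


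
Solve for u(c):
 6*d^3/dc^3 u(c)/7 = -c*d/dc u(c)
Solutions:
 u(c) = C1 + Integral(C2*airyai(-6^(2/3)*7^(1/3)*c/6) + C3*airybi(-6^(2/3)*7^(1/3)*c/6), c)


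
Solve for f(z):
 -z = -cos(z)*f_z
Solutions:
 f(z) = C1 + Integral(z/cos(z), z)


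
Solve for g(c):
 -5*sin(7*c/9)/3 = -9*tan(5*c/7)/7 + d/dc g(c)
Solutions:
 g(c) = C1 - 9*log(cos(5*c/7))/5 + 15*cos(7*c/9)/7


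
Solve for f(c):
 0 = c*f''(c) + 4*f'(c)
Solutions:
 f(c) = C1 + C2/c^3


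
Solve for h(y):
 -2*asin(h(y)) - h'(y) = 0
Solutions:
 Integral(1/asin(_y), (_y, h(y))) = C1 - 2*y


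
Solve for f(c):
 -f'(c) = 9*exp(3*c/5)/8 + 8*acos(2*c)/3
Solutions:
 f(c) = C1 - 8*c*acos(2*c)/3 + 4*sqrt(1 - 4*c^2)/3 - 15*exp(3*c/5)/8


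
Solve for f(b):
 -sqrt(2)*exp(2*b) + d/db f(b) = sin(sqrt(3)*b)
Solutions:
 f(b) = C1 + sqrt(2)*exp(2*b)/2 - sqrt(3)*cos(sqrt(3)*b)/3


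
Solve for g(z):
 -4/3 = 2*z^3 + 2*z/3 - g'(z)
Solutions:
 g(z) = C1 + z^4/2 + z^2/3 + 4*z/3


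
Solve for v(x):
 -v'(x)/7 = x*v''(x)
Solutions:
 v(x) = C1 + C2*x^(6/7)


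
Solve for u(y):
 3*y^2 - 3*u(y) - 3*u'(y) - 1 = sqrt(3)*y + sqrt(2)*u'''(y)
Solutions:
 u(y) = C1*exp(y*(-2*2^(1/6)/(3*sqrt(2) + 2*sqrt(sqrt(2) + 9/2))^(1/3) + 2^(1/3)*(3*sqrt(2) + 2*sqrt(sqrt(2) + 9/2))^(1/3))/4)*sin(sqrt(3)*y*(18*2^(1/6)/(81*sqrt(2) + 2*sqrt(729*sqrt(2) + 6561/2))^(1/3) + 2^(1/3)*(81*sqrt(2) + 2*sqrt(729*sqrt(2) + 6561/2))^(1/3))/12) + C2*exp(y*(-2*2^(1/6)/(3*sqrt(2) + 2*sqrt(sqrt(2) + 9/2))^(1/3) + 2^(1/3)*(3*sqrt(2) + 2*sqrt(sqrt(2) + 9/2))^(1/3))/4)*cos(sqrt(3)*y*(18*2^(1/6)/(81*sqrt(2) + 2*sqrt(729*sqrt(2) + 6561/2))^(1/3) + 2^(1/3)*(81*sqrt(2) + 2*sqrt(729*sqrt(2) + 6561/2))^(1/3))/12) + C3*exp(y*(-2^(1/3)*(3*sqrt(2) + 2*sqrt(sqrt(2) + 9/2))^(1/3)/2 + 2^(1/6)/(3*sqrt(2) + 2*sqrt(sqrt(2) + 9/2))^(1/3))) + y^2 - 2*y - sqrt(3)*y/3 + sqrt(3)/3 + 5/3


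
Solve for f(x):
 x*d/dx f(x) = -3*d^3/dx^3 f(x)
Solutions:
 f(x) = C1 + Integral(C2*airyai(-3^(2/3)*x/3) + C3*airybi(-3^(2/3)*x/3), x)


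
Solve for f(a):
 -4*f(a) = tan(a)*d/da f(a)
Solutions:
 f(a) = C1/sin(a)^4


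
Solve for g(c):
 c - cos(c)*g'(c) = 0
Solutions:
 g(c) = C1 + Integral(c/cos(c), c)


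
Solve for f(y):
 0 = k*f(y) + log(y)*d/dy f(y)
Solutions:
 f(y) = C1*exp(-k*li(y))


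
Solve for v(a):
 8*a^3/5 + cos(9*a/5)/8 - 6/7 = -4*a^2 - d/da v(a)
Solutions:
 v(a) = C1 - 2*a^4/5 - 4*a^3/3 + 6*a/7 - 5*sin(9*a/5)/72


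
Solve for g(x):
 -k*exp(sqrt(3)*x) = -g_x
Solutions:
 g(x) = C1 + sqrt(3)*k*exp(sqrt(3)*x)/3


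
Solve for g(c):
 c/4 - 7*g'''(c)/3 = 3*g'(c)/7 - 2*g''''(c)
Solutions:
 g(c) = C1 + C2*exp(c*(-7^(2/3)*(108*sqrt(3441) + 6775)^(1/3) - 343*7^(1/3)/(108*sqrt(3441) + 6775)^(1/3) + 98)/252)*sin(sqrt(3)*7^(1/3)*c*(-7^(1/3)*(108*sqrt(3441) + 6775)^(1/3) + 343/(108*sqrt(3441) + 6775)^(1/3))/252) + C3*exp(c*(-7^(2/3)*(108*sqrt(3441) + 6775)^(1/3) - 343*7^(1/3)/(108*sqrt(3441) + 6775)^(1/3) + 98)/252)*cos(sqrt(3)*7^(1/3)*c*(-7^(1/3)*(108*sqrt(3441) + 6775)^(1/3) + 343/(108*sqrt(3441) + 6775)^(1/3))/252) + C4*exp(c*(343*7^(1/3)/(108*sqrt(3441) + 6775)^(1/3) + 49 + 7^(2/3)*(108*sqrt(3441) + 6775)^(1/3))/126) + 7*c^2/24


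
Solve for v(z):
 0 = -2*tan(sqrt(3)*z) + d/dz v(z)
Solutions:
 v(z) = C1 - 2*sqrt(3)*log(cos(sqrt(3)*z))/3


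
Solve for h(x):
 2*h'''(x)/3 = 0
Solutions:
 h(x) = C1 + C2*x + C3*x^2


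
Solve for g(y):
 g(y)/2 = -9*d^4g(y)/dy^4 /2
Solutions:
 g(y) = (C1*sin(sqrt(6)*y/6) + C2*cos(sqrt(6)*y/6))*exp(-sqrt(6)*y/6) + (C3*sin(sqrt(6)*y/6) + C4*cos(sqrt(6)*y/6))*exp(sqrt(6)*y/6)


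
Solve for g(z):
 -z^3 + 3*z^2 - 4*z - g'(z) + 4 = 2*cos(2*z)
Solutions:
 g(z) = C1 - z^4/4 + z^3 - 2*z^2 + 4*z - sin(2*z)


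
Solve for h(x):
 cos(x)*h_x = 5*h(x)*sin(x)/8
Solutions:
 h(x) = C1/cos(x)^(5/8)


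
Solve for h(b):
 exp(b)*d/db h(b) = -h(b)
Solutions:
 h(b) = C1*exp(exp(-b))


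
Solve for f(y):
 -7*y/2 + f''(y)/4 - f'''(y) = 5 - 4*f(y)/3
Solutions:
 f(y) = C1*exp(y*(-(48*sqrt(577) + 1153)^(1/3) - 1/(48*sqrt(577) + 1153)^(1/3) + 2)/24)*sin(sqrt(3)*y*(-(48*sqrt(577) + 1153)^(1/3) + (48*sqrt(577) + 1153)^(-1/3))/24) + C2*exp(y*(-(48*sqrt(577) + 1153)^(1/3) - 1/(48*sqrt(577) + 1153)^(1/3) + 2)/24)*cos(sqrt(3)*y*(-(48*sqrt(577) + 1153)^(1/3) + (48*sqrt(577) + 1153)^(-1/3))/24) + C3*exp(y*((48*sqrt(577) + 1153)^(-1/3) + 1 + (48*sqrt(577) + 1153)^(1/3))/12) + 21*y/8 + 15/4


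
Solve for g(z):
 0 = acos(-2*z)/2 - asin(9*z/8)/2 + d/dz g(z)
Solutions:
 g(z) = C1 - z*acos(-2*z)/2 + z*asin(9*z/8)/2 - sqrt(1 - 4*z^2)/4 + sqrt(64 - 81*z^2)/18


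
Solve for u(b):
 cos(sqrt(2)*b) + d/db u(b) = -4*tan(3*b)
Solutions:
 u(b) = C1 + 4*log(cos(3*b))/3 - sqrt(2)*sin(sqrt(2)*b)/2


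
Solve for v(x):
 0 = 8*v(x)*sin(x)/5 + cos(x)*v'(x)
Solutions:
 v(x) = C1*cos(x)^(8/5)


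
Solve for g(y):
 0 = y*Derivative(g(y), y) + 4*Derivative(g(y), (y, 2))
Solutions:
 g(y) = C1 + C2*erf(sqrt(2)*y/4)


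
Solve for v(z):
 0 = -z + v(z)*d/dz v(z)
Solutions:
 v(z) = -sqrt(C1 + z^2)
 v(z) = sqrt(C1 + z^2)


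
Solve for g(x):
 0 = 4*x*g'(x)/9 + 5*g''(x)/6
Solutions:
 g(x) = C1 + C2*erf(2*sqrt(15)*x/15)


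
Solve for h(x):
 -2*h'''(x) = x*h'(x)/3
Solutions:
 h(x) = C1 + Integral(C2*airyai(-6^(2/3)*x/6) + C3*airybi(-6^(2/3)*x/6), x)


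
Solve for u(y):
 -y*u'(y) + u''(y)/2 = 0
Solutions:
 u(y) = C1 + C2*erfi(y)


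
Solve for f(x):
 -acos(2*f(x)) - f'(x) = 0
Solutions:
 Integral(1/acos(2*_y), (_y, f(x))) = C1 - x


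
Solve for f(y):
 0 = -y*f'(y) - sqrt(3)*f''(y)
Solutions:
 f(y) = C1 + C2*erf(sqrt(2)*3^(3/4)*y/6)


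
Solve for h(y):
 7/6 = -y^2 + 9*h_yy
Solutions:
 h(y) = C1 + C2*y + y^4/108 + 7*y^2/108


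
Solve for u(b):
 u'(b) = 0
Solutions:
 u(b) = C1


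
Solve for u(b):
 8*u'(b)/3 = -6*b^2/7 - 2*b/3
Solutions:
 u(b) = C1 - 3*b^3/28 - b^2/8


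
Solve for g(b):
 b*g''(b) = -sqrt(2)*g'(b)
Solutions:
 g(b) = C1 + C2*b^(1 - sqrt(2))


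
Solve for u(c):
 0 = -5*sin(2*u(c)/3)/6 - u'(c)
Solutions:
 5*c/6 + 3*log(cos(2*u(c)/3) - 1)/4 - 3*log(cos(2*u(c)/3) + 1)/4 = C1


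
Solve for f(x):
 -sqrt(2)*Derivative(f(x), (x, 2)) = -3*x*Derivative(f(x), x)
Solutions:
 f(x) = C1 + C2*erfi(2^(1/4)*sqrt(3)*x/2)


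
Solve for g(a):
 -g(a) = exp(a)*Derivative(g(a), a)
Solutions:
 g(a) = C1*exp(exp(-a))


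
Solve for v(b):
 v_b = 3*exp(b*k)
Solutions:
 v(b) = C1 + 3*exp(b*k)/k


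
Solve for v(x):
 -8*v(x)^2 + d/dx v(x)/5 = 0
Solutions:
 v(x) = -1/(C1 + 40*x)


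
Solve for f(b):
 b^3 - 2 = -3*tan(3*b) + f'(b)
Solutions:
 f(b) = C1 + b^4/4 - 2*b - log(cos(3*b))


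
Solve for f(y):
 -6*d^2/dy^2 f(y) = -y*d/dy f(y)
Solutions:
 f(y) = C1 + C2*erfi(sqrt(3)*y/6)


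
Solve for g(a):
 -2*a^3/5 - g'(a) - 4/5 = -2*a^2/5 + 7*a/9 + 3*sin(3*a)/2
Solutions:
 g(a) = C1 - a^4/10 + 2*a^3/15 - 7*a^2/18 - 4*a/5 + cos(3*a)/2


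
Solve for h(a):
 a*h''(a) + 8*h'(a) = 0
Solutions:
 h(a) = C1 + C2/a^7


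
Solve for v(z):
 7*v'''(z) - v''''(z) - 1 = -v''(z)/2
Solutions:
 v(z) = C1 + C2*z + C3*exp(z*(7 - sqrt(51))/2) + C4*exp(z*(7 + sqrt(51))/2) + z^2


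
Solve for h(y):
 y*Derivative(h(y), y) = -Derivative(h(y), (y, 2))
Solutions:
 h(y) = C1 + C2*erf(sqrt(2)*y/2)


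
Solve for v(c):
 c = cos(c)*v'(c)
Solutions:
 v(c) = C1 + Integral(c/cos(c), c)


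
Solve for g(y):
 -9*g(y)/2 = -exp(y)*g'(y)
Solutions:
 g(y) = C1*exp(-9*exp(-y)/2)


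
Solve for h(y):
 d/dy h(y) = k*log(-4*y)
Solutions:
 h(y) = C1 + k*y*log(-y) + k*y*(-1 + 2*log(2))


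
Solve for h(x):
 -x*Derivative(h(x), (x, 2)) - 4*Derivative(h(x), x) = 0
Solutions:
 h(x) = C1 + C2/x^3


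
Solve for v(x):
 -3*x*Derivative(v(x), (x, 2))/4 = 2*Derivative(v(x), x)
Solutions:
 v(x) = C1 + C2/x^(5/3)


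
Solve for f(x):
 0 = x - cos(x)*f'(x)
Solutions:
 f(x) = C1 + Integral(x/cos(x), x)


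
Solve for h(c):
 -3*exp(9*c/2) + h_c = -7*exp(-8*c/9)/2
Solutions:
 h(c) = C1 + 2*exp(9*c/2)/3 + 63*exp(-8*c/9)/16


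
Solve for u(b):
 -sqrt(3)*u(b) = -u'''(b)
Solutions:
 u(b) = C3*exp(3^(1/6)*b) + (C1*sin(3^(2/3)*b/2) + C2*cos(3^(2/3)*b/2))*exp(-3^(1/6)*b/2)


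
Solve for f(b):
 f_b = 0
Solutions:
 f(b) = C1


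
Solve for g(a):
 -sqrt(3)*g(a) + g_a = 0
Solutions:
 g(a) = C1*exp(sqrt(3)*a)


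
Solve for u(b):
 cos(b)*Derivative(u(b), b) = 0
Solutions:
 u(b) = C1


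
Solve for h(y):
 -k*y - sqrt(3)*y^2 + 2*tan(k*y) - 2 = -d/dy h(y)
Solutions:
 h(y) = C1 + k*y^2/2 + sqrt(3)*y^3/3 + 2*y - 2*Piecewise((-log(cos(k*y))/k, Ne(k, 0)), (0, True))


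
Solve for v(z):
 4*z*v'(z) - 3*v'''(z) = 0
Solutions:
 v(z) = C1 + Integral(C2*airyai(6^(2/3)*z/3) + C3*airybi(6^(2/3)*z/3), z)


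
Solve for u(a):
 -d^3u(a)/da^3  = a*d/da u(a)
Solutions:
 u(a) = C1 + Integral(C2*airyai(-a) + C3*airybi(-a), a)


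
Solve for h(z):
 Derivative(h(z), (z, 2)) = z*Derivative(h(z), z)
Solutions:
 h(z) = C1 + C2*erfi(sqrt(2)*z/2)


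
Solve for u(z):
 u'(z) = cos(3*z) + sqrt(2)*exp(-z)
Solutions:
 u(z) = C1 + sin(3*z)/3 - sqrt(2)*exp(-z)


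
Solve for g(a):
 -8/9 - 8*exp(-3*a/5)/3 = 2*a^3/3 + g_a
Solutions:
 g(a) = C1 - a^4/6 - 8*a/9 + 40*exp(-3*a/5)/9


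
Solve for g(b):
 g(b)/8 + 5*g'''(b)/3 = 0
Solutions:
 g(b) = C3*exp(-3^(1/3)*5^(2/3)*b/10) + (C1*sin(3^(5/6)*5^(2/3)*b/20) + C2*cos(3^(5/6)*5^(2/3)*b/20))*exp(3^(1/3)*5^(2/3)*b/20)


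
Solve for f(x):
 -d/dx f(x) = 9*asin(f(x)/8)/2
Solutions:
 Integral(1/asin(_y/8), (_y, f(x))) = C1 - 9*x/2


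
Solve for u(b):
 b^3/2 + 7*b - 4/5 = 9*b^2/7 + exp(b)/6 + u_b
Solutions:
 u(b) = C1 + b^4/8 - 3*b^3/7 + 7*b^2/2 - 4*b/5 - exp(b)/6


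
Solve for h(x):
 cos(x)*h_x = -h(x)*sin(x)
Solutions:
 h(x) = C1*cos(x)


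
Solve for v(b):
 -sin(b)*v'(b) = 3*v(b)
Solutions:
 v(b) = C1*(cos(b) + 1)^(3/2)/(cos(b) - 1)^(3/2)


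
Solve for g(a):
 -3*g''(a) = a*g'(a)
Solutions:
 g(a) = C1 + C2*erf(sqrt(6)*a/6)


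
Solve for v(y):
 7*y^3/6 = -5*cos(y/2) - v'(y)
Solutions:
 v(y) = C1 - 7*y^4/24 - 10*sin(y/2)


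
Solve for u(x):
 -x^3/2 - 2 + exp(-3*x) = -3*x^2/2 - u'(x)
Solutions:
 u(x) = C1 + x^4/8 - x^3/2 + 2*x + exp(-3*x)/3


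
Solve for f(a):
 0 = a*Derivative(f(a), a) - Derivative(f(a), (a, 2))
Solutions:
 f(a) = C1 + C2*erfi(sqrt(2)*a/2)


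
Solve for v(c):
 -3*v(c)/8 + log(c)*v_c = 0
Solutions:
 v(c) = C1*exp(3*li(c)/8)


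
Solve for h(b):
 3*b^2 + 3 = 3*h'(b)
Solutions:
 h(b) = C1 + b^3/3 + b


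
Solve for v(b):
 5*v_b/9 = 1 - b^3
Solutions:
 v(b) = C1 - 9*b^4/20 + 9*b/5


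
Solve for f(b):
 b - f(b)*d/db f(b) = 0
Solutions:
 f(b) = -sqrt(C1 + b^2)
 f(b) = sqrt(C1 + b^2)


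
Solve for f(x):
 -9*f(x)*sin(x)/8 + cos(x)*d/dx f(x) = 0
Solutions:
 f(x) = C1/cos(x)^(9/8)


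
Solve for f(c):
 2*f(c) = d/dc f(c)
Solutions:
 f(c) = C1*exp(2*c)


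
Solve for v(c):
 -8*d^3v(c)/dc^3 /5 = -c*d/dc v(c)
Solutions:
 v(c) = C1 + Integral(C2*airyai(5^(1/3)*c/2) + C3*airybi(5^(1/3)*c/2), c)


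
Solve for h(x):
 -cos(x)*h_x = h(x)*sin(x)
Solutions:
 h(x) = C1*cos(x)


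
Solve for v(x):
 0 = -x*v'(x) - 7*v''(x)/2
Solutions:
 v(x) = C1 + C2*erf(sqrt(7)*x/7)


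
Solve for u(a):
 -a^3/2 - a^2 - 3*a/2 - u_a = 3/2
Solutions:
 u(a) = C1 - a^4/8 - a^3/3 - 3*a^2/4 - 3*a/2


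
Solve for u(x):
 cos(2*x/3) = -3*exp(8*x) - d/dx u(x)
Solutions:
 u(x) = C1 - 3*exp(8*x)/8 - 3*sin(2*x/3)/2


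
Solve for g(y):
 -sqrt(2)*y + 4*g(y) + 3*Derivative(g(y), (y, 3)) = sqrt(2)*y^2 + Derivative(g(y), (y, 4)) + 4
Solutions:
 g(y) = C1*exp(y*(-2^(1/3)*(3*sqrt(57) + 23)^(1/3) - 2*2^(2/3)/(3*sqrt(57) + 23)^(1/3) + 8)/6)*sin(2^(1/3)*sqrt(3)*y*(-(3*sqrt(57) + 23)^(1/3) + 2*2^(1/3)/(3*sqrt(57) + 23)^(1/3))/6) + C2*exp(y*(-2^(1/3)*(3*sqrt(57) + 23)^(1/3) - 2*2^(2/3)/(3*sqrt(57) + 23)^(1/3) + 8)/6)*cos(2^(1/3)*sqrt(3)*y*(-(3*sqrt(57) + 23)^(1/3) + 2*2^(1/3)/(3*sqrt(57) + 23)^(1/3))/6) + C3*exp(-y) + C4*exp(y*(2*2^(2/3)/(3*sqrt(57) + 23)^(1/3) + 4 + 2^(1/3)*(3*sqrt(57) + 23)^(1/3))/3) + sqrt(2)*y^2/4 + sqrt(2)*y/4 + 1


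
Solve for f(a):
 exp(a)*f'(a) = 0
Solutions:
 f(a) = C1


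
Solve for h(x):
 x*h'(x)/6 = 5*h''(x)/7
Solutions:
 h(x) = C1 + C2*erfi(sqrt(105)*x/30)


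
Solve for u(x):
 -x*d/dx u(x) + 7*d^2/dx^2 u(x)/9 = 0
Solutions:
 u(x) = C1 + C2*erfi(3*sqrt(14)*x/14)


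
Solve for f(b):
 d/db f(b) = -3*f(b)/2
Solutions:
 f(b) = C1*exp(-3*b/2)


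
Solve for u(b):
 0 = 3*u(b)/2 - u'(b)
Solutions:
 u(b) = C1*exp(3*b/2)


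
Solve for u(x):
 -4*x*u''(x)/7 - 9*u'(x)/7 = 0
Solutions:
 u(x) = C1 + C2/x^(5/4)


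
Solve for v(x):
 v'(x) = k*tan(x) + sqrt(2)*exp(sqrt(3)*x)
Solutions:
 v(x) = C1 - k*log(cos(x)) + sqrt(6)*exp(sqrt(3)*x)/3


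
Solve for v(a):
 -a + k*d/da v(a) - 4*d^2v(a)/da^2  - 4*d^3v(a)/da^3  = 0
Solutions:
 v(a) = C1 + C2*exp(a*(sqrt(k + 1) - 1)/2) + C3*exp(-a*(sqrt(k + 1) + 1)/2) + a^2/(2*k) + 4*a/k^2


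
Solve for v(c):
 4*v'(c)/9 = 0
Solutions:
 v(c) = C1


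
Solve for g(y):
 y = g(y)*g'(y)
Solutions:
 g(y) = -sqrt(C1 + y^2)
 g(y) = sqrt(C1 + y^2)


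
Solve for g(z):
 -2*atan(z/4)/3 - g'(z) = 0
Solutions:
 g(z) = C1 - 2*z*atan(z/4)/3 + 4*log(z^2 + 16)/3


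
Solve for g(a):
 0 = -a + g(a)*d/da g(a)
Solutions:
 g(a) = -sqrt(C1 + a^2)
 g(a) = sqrt(C1 + a^2)


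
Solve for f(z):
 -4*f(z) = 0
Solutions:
 f(z) = 0


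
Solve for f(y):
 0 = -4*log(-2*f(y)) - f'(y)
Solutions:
 Integral(1/(log(-_y) + log(2)), (_y, f(y)))/4 = C1 - y


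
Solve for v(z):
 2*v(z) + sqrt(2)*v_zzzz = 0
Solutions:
 v(z) = (C1*sin(2^(5/8)*z/2) + C2*cos(2^(5/8)*z/2))*exp(-2^(5/8)*z/2) + (C3*sin(2^(5/8)*z/2) + C4*cos(2^(5/8)*z/2))*exp(2^(5/8)*z/2)


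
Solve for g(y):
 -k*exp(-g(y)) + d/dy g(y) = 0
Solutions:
 g(y) = log(C1 + k*y)


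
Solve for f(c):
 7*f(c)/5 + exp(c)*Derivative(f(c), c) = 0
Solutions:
 f(c) = C1*exp(7*exp(-c)/5)


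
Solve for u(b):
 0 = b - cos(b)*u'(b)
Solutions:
 u(b) = C1 + Integral(b/cos(b), b)


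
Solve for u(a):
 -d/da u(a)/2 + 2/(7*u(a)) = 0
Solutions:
 u(a) = -sqrt(C1 + 56*a)/7
 u(a) = sqrt(C1 + 56*a)/7


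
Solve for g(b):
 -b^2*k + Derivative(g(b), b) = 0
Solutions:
 g(b) = C1 + b^3*k/3


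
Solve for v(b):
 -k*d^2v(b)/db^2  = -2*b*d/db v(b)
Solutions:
 v(b) = C1 + C2*erf(b*sqrt(-1/k))/sqrt(-1/k)


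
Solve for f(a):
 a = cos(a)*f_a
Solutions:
 f(a) = C1 + Integral(a/cos(a), a)


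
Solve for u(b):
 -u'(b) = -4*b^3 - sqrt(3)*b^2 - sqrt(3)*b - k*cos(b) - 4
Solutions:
 u(b) = C1 + b^4 + sqrt(3)*b^3/3 + sqrt(3)*b^2/2 + 4*b + k*sin(b)


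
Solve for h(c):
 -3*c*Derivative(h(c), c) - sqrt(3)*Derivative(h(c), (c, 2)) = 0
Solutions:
 h(c) = C1 + C2*erf(sqrt(2)*3^(1/4)*c/2)


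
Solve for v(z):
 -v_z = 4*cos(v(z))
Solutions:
 v(z) = pi - asin((C1 + exp(8*z))/(C1 - exp(8*z)))
 v(z) = asin((C1 + exp(8*z))/(C1 - exp(8*z)))


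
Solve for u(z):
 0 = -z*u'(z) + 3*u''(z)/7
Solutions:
 u(z) = C1 + C2*erfi(sqrt(42)*z/6)


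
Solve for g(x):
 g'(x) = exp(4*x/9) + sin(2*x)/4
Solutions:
 g(x) = C1 + 9*exp(4*x/9)/4 - cos(2*x)/8


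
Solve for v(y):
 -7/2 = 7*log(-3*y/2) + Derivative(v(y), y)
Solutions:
 v(y) = C1 - 7*y*log(-y) + y*(-7*log(3) + 7/2 + 7*log(2))


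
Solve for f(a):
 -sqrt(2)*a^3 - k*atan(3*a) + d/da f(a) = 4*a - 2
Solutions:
 f(a) = C1 + sqrt(2)*a^4/4 + 2*a^2 - 2*a + k*(a*atan(3*a) - log(9*a^2 + 1)/6)


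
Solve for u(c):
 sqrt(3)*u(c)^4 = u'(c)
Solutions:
 u(c) = (-1/(C1 + 3*sqrt(3)*c))^(1/3)
 u(c) = (-1/(C1 + sqrt(3)*c))^(1/3)*(-3^(2/3) - 3*3^(1/6)*I)/6
 u(c) = (-1/(C1 + sqrt(3)*c))^(1/3)*(-3^(2/3) + 3*3^(1/6)*I)/6


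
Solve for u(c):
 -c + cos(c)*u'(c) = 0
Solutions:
 u(c) = C1 + Integral(c/cos(c), c)


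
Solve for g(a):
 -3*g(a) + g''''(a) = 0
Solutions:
 g(a) = C1*exp(-3^(1/4)*a) + C2*exp(3^(1/4)*a) + C3*sin(3^(1/4)*a) + C4*cos(3^(1/4)*a)


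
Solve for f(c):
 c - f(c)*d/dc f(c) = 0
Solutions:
 f(c) = -sqrt(C1 + c^2)
 f(c) = sqrt(C1 + c^2)


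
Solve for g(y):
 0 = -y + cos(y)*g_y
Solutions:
 g(y) = C1 + Integral(y/cos(y), y)


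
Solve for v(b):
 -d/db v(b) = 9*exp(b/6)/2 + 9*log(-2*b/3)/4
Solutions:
 v(b) = C1 - 9*b*log(-b)/4 + 9*b*(-log(2) + 1 + log(3))/4 - 27*exp(b/6)


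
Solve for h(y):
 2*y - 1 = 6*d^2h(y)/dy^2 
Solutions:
 h(y) = C1 + C2*y + y^3/18 - y^2/12


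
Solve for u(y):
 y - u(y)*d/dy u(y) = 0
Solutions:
 u(y) = -sqrt(C1 + y^2)
 u(y) = sqrt(C1 + y^2)


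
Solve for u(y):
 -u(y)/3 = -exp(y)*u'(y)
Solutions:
 u(y) = C1*exp(-exp(-y)/3)


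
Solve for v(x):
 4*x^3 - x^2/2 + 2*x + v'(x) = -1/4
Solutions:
 v(x) = C1 - x^4 + x^3/6 - x^2 - x/4


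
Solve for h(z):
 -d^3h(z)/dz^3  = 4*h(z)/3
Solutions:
 h(z) = C3*exp(-6^(2/3)*z/3) + (C1*sin(2^(2/3)*3^(1/6)*z/2) + C2*cos(2^(2/3)*3^(1/6)*z/2))*exp(6^(2/3)*z/6)


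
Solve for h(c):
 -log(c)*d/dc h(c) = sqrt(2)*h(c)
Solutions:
 h(c) = C1*exp(-sqrt(2)*li(c))


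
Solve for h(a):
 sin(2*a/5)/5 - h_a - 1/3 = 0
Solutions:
 h(a) = C1 - a/3 - cos(2*a/5)/2


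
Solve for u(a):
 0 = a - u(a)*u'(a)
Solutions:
 u(a) = -sqrt(C1 + a^2)
 u(a) = sqrt(C1 + a^2)


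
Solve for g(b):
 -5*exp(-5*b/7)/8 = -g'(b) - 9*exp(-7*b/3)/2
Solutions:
 g(b) = C1 + 27*exp(-7*b/3)/14 - 7*exp(-5*b/7)/8


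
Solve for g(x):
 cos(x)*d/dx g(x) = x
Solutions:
 g(x) = C1 + Integral(x/cos(x), x)


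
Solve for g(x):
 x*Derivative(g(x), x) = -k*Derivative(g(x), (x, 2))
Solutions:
 g(x) = C1 + C2*sqrt(k)*erf(sqrt(2)*x*sqrt(1/k)/2)


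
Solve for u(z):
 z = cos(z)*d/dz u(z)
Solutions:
 u(z) = C1 + Integral(z/cos(z), z)


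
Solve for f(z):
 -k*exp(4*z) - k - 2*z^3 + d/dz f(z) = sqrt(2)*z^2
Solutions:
 f(z) = C1 + k*z + k*exp(4*z)/4 + z^4/2 + sqrt(2)*z^3/3


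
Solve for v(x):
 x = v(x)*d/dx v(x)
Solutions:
 v(x) = -sqrt(C1 + x^2)
 v(x) = sqrt(C1 + x^2)


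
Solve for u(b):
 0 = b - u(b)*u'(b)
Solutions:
 u(b) = -sqrt(C1 + b^2)
 u(b) = sqrt(C1 + b^2)


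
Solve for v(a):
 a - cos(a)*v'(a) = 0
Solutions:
 v(a) = C1 + Integral(a/cos(a), a)


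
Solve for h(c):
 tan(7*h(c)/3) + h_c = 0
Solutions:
 h(c) = -3*asin(C1*exp(-7*c/3))/7 + 3*pi/7
 h(c) = 3*asin(C1*exp(-7*c/3))/7


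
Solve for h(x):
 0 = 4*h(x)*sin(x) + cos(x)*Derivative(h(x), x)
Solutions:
 h(x) = C1*cos(x)^4


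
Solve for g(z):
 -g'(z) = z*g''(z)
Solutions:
 g(z) = C1 + C2*log(z)


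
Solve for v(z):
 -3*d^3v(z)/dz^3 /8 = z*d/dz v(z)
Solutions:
 v(z) = C1 + Integral(C2*airyai(-2*3^(2/3)*z/3) + C3*airybi(-2*3^(2/3)*z/3), z)


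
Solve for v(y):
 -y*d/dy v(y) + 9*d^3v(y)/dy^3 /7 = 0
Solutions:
 v(y) = C1 + Integral(C2*airyai(21^(1/3)*y/3) + C3*airybi(21^(1/3)*y/3), y)


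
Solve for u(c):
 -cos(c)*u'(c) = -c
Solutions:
 u(c) = C1 + Integral(c/cos(c), c)


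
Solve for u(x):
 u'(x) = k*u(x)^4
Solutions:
 u(x) = (-1/(C1 + 3*k*x))^(1/3)
 u(x) = (-1/(C1 + k*x))^(1/3)*(-3^(2/3) - 3*3^(1/6)*I)/6
 u(x) = (-1/(C1 + k*x))^(1/3)*(-3^(2/3) + 3*3^(1/6)*I)/6


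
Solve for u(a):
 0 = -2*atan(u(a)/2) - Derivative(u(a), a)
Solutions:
 Integral(1/atan(_y/2), (_y, u(a))) = C1 - 2*a


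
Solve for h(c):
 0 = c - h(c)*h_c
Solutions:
 h(c) = -sqrt(C1 + c^2)
 h(c) = sqrt(C1 + c^2)


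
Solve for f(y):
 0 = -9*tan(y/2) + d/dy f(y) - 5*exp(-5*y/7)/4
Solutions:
 f(y) = C1 + 9*log(tan(y/2)^2 + 1) - 7*exp(-5*y/7)/4


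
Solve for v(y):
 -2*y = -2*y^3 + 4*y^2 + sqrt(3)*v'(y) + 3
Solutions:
 v(y) = C1 + sqrt(3)*y^4/6 - 4*sqrt(3)*y^3/9 - sqrt(3)*y^2/3 - sqrt(3)*y


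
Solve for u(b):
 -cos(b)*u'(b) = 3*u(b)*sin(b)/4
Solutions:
 u(b) = C1*cos(b)^(3/4)


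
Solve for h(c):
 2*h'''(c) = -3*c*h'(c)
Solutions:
 h(c) = C1 + Integral(C2*airyai(-2^(2/3)*3^(1/3)*c/2) + C3*airybi(-2^(2/3)*3^(1/3)*c/2), c)


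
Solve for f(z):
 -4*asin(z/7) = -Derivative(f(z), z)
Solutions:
 f(z) = C1 + 4*z*asin(z/7) + 4*sqrt(49 - z^2)


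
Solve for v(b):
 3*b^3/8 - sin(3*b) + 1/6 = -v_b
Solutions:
 v(b) = C1 - 3*b^4/32 - b/6 - cos(3*b)/3


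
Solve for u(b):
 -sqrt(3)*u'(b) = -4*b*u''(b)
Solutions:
 u(b) = C1 + C2*b^(sqrt(3)/4 + 1)


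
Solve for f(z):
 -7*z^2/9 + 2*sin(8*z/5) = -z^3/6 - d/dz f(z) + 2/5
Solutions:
 f(z) = C1 - z^4/24 + 7*z^3/27 + 2*z/5 + 5*cos(8*z/5)/4


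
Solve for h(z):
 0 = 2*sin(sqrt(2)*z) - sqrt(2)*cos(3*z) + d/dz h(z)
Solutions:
 h(z) = C1 + sqrt(2)*sin(3*z)/3 + sqrt(2)*cos(sqrt(2)*z)


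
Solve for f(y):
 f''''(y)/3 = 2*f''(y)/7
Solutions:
 f(y) = C1 + C2*y + C3*exp(-sqrt(42)*y/7) + C4*exp(sqrt(42)*y/7)


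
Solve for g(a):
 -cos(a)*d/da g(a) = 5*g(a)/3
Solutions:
 g(a) = C1*(sin(a) - 1)^(5/6)/(sin(a) + 1)^(5/6)


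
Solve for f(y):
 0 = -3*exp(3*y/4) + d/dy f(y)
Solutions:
 f(y) = C1 + 4*exp(3*y/4)


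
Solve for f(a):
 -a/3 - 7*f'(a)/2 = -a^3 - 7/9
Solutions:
 f(a) = C1 + a^4/14 - a^2/21 + 2*a/9


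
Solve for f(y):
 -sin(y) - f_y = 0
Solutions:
 f(y) = C1 + cos(y)


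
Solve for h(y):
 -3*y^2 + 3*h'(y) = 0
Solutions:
 h(y) = C1 + y^3/3


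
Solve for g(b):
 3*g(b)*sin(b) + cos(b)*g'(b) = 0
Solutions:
 g(b) = C1*cos(b)^3


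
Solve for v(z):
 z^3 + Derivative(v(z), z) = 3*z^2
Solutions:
 v(z) = C1 - z^4/4 + z^3


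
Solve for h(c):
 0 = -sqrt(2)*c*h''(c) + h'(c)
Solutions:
 h(c) = C1 + C2*c^(sqrt(2)/2 + 1)


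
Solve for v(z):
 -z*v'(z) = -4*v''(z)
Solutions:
 v(z) = C1 + C2*erfi(sqrt(2)*z/4)


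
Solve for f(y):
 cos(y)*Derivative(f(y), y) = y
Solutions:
 f(y) = C1 + Integral(y/cos(y), y)


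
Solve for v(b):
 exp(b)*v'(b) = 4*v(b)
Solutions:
 v(b) = C1*exp(-4*exp(-b))


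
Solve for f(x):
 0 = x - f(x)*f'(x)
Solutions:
 f(x) = -sqrt(C1 + x^2)
 f(x) = sqrt(C1 + x^2)


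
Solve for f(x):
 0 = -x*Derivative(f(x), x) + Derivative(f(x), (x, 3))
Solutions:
 f(x) = C1 + Integral(C2*airyai(x) + C3*airybi(x), x)


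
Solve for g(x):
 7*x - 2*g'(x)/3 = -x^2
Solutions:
 g(x) = C1 + x^3/2 + 21*x^2/4


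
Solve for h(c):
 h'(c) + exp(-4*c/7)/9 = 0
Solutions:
 h(c) = C1 + 7*exp(-4*c/7)/36


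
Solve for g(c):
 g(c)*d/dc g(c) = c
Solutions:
 g(c) = -sqrt(C1 + c^2)
 g(c) = sqrt(C1 + c^2)


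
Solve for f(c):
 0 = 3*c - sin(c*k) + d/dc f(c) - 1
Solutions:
 f(c) = C1 - 3*c^2/2 + c - cos(c*k)/k


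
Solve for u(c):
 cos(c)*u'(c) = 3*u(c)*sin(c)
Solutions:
 u(c) = C1/cos(c)^3


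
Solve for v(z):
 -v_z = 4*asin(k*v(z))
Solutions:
 Integral(1/asin(_y*k), (_y, v(z))) = C1 - 4*z


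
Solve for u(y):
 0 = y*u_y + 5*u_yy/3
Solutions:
 u(y) = C1 + C2*erf(sqrt(30)*y/10)


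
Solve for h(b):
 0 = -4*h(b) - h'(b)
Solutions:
 h(b) = C1*exp(-4*b)


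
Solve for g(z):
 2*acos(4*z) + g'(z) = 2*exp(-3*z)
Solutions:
 g(z) = C1 - 2*z*acos(4*z) + sqrt(1 - 16*z^2)/2 - 2*exp(-3*z)/3


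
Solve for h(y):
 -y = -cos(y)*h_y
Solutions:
 h(y) = C1 + Integral(y/cos(y), y)


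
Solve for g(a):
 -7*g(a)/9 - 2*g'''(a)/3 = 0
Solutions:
 g(a) = C3*exp(-6^(2/3)*7^(1/3)*a/6) + (C1*sin(2^(2/3)*3^(1/6)*7^(1/3)*a/4) + C2*cos(2^(2/3)*3^(1/6)*7^(1/3)*a/4))*exp(6^(2/3)*7^(1/3)*a/12)


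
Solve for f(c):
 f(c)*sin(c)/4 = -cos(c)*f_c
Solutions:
 f(c) = C1*cos(c)^(1/4)


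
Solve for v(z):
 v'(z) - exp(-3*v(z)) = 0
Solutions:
 v(z) = log(C1 + 3*z)/3
 v(z) = log((-3^(1/3) - 3^(5/6)*I)*(C1 + z)^(1/3)/2)
 v(z) = log((-3^(1/3) + 3^(5/6)*I)*(C1 + z)^(1/3)/2)


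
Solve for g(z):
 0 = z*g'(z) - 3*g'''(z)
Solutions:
 g(z) = C1 + Integral(C2*airyai(3^(2/3)*z/3) + C3*airybi(3^(2/3)*z/3), z)


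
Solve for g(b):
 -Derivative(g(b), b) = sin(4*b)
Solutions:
 g(b) = C1 + cos(4*b)/4


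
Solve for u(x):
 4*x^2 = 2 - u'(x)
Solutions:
 u(x) = C1 - 4*x^3/3 + 2*x


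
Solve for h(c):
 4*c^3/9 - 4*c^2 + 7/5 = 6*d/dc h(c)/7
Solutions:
 h(c) = C1 + 7*c^4/54 - 14*c^3/9 + 49*c/30


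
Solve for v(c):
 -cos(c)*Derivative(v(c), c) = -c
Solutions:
 v(c) = C1 + Integral(c/cos(c), c)


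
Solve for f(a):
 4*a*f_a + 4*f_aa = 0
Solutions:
 f(a) = C1 + C2*erf(sqrt(2)*a/2)


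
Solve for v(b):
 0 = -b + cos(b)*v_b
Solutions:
 v(b) = C1 + Integral(b/cos(b), b)


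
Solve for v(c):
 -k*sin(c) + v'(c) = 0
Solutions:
 v(c) = C1 - k*cos(c)


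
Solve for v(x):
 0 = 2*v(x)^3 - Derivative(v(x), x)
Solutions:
 v(x) = -sqrt(2)*sqrt(-1/(C1 + 2*x))/2
 v(x) = sqrt(2)*sqrt(-1/(C1 + 2*x))/2


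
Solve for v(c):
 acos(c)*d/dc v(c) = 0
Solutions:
 v(c) = C1


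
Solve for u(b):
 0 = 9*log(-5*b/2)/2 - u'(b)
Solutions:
 u(b) = C1 + 9*b*log(-b)/2 + 9*b*(-1 - log(2) + log(5))/2


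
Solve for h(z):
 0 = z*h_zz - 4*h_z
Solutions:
 h(z) = C1 + C2*z^5
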